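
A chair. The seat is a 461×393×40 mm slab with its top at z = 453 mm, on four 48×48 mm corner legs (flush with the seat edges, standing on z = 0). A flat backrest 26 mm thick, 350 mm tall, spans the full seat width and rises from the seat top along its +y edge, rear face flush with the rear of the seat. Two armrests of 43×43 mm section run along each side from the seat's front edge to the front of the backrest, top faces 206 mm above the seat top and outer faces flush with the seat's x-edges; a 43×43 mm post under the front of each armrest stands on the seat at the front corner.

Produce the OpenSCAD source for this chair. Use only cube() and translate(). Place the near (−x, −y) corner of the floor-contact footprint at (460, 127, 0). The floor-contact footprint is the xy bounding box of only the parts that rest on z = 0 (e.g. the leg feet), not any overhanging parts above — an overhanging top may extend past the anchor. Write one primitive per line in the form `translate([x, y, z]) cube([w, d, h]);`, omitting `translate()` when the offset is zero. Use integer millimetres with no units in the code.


// leg_h = 453 - 40 = 413
// arm post h = 206 - 43 = 163
translate([460, 127, 413]) cube([461, 393, 40]);
translate([460, 127, 0]) cube([48, 48, 413]);
translate([873, 127, 0]) cube([48, 48, 413]);
translate([460, 472, 0]) cube([48, 48, 413]);
translate([873, 472, 0]) cube([48, 48, 413]);
translate([460, 494, 453]) cube([461, 26, 350]);
translate([460, 127, 616]) cube([43, 367, 43]);
translate([878, 127, 616]) cube([43, 367, 43]);
translate([460, 127, 453]) cube([43, 43, 163]);
translate([878, 127, 453]) cube([43, 43, 163]);


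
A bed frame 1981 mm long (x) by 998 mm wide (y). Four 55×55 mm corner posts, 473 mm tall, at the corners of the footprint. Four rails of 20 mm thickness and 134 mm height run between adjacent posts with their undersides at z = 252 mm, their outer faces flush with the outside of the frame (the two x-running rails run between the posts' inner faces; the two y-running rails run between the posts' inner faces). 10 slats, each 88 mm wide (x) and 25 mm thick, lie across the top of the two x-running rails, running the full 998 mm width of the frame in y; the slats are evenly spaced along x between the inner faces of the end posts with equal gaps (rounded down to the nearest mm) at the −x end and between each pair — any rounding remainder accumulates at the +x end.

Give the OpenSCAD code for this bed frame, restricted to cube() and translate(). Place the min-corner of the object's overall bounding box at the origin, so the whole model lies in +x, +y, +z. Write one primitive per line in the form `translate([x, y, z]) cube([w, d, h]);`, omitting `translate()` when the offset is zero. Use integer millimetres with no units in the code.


cube([55, 55, 473]);
translate([0, 943, 0]) cube([55, 55, 473]);
translate([1926, 0, 0]) cube([55, 55, 473]);
translate([1926, 943, 0]) cube([55, 55, 473]);
translate([55, 0, 252]) cube([1871, 20, 134]);
translate([55, 978, 252]) cube([1871, 20, 134]);
translate([0, 55, 252]) cube([20, 888, 134]);
translate([1961, 55, 252]) cube([20, 888, 134]);
translate([145, 0, 386]) cube([88, 998, 25]);
translate([323, 0, 386]) cube([88, 998, 25]);
translate([501, 0, 386]) cube([88, 998, 25]);
translate([679, 0, 386]) cube([88, 998, 25]);
translate([857, 0, 386]) cube([88, 998, 25]);
translate([1035, 0, 386]) cube([88, 998, 25]);
translate([1213, 0, 386]) cube([88, 998, 25]);
translate([1391, 0, 386]) cube([88, 998, 25]);
translate([1569, 0, 386]) cube([88, 998, 25]);
translate([1747, 0, 386]) cube([88, 998, 25]);


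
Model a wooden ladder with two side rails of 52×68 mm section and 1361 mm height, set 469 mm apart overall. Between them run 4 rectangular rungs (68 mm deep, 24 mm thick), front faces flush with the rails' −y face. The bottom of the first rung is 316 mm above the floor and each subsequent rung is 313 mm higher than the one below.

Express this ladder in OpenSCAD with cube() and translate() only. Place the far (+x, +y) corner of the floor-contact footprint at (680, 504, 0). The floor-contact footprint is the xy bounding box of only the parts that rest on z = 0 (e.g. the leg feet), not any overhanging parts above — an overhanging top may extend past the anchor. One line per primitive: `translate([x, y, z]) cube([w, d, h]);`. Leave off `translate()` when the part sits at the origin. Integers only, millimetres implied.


translate([211, 436, 0]) cube([52, 68, 1361]);
translate([628, 436, 0]) cube([52, 68, 1361]);
translate([263, 436, 316]) cube([365, 68, 24]);
translate([263, 436, 629]) cube([365, 68, 24]);
translate([263, 436, 942]) cube([365, 68, 24]);
translate([263, 436, 1255]) cube([365, 68, 24]);


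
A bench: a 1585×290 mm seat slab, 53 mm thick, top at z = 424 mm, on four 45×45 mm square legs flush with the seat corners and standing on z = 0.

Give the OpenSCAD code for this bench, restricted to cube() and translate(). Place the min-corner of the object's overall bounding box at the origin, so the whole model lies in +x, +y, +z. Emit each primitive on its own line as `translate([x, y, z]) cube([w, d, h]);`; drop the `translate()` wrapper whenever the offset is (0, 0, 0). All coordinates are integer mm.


// leg_h = 424 − 53 = 371
translate([0, 0, 371]) cube([1585, 290, 53]);
cube([45, 45, 371]);
translate([0, 245, 0]) cube([45, 45, 371]);
translate([1540, 0, 0]) cube([45, 45, 371]);
translate([1540, 245, 0]) cube([45, 45, 371]);


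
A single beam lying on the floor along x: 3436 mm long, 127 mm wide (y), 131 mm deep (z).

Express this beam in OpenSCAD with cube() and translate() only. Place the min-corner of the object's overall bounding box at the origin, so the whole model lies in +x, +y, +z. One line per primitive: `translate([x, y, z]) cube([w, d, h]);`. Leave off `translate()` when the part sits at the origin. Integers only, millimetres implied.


cube([3436, 127, 131]);


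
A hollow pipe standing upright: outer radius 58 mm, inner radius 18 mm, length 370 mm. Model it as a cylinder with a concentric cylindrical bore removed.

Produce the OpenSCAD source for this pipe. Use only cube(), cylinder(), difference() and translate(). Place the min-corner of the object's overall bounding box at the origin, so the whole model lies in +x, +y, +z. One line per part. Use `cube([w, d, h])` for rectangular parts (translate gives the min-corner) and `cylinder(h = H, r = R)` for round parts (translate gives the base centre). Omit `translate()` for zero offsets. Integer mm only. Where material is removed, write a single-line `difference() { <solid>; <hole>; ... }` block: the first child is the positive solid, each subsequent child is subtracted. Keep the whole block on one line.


difference() { translate([58, 58, 0]) cylinder(h = 370, r = 58); translate([58, 58, 0]) cylinder(h = 370, r = 18); }


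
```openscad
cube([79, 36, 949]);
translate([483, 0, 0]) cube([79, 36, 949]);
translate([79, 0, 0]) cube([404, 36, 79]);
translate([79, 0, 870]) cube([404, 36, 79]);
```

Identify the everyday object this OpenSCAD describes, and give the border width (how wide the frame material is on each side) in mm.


A picture frame. The border width is 79 mm.

Four thin pieces enclosing a rectangular opening — a picture frame. The two full-height stiles are 949 mm tall; the top rail sits at z = 870 and is 79 mm tall, so the border above the opening is 949 − 870 = 79 mm, matching the stile x-width.


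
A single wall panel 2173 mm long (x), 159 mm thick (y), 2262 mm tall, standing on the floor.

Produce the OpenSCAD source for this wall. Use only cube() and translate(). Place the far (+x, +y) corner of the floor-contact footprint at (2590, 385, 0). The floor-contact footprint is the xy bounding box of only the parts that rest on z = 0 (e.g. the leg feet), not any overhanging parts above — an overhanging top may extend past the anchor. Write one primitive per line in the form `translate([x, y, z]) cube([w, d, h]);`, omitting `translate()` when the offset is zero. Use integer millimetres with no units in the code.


translate([417, 226, 0]) cube([2173, 159, 2262]);


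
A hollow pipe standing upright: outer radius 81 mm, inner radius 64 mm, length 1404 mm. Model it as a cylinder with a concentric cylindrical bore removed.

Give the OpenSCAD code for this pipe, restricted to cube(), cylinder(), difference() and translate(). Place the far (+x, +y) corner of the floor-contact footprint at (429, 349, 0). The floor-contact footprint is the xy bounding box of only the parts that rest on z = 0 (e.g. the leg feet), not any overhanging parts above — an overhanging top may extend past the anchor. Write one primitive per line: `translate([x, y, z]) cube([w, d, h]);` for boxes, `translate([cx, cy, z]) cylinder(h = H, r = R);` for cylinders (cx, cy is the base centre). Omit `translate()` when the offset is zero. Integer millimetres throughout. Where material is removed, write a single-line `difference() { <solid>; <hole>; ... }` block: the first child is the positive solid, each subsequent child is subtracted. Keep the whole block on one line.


difference() { translate([348, 268, 0]) cylinder(h = 1404, r = 81); translate([348, 268, 0]) cylinder(h = 1404, r = 64); }


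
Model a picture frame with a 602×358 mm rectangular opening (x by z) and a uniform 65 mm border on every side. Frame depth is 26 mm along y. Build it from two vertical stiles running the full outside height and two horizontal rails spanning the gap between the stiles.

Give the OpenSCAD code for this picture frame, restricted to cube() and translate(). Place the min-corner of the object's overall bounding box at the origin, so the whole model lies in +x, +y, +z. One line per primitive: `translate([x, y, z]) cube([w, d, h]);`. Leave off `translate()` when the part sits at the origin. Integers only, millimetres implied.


cube([65, 26, 488]);
translate([667, 0, 0]) cube([65, 26, 488]);
translate([65, 0, 0]) cube([602, 26, 65]);
translate([65, 0, 423]) cube([602, 26, 65]);


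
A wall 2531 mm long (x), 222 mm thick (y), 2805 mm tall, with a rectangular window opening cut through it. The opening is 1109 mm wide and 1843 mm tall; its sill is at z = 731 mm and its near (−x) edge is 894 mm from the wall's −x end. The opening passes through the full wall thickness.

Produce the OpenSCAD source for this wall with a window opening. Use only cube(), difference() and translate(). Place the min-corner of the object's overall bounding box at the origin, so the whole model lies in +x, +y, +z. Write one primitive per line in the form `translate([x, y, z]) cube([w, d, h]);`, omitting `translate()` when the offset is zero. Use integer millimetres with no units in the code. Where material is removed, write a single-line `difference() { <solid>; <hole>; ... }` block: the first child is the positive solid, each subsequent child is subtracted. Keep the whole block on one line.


difference() { cube([2531, 222, 2805]); translate([894, 0, 731]) cube([1109, 222, 1843]); }


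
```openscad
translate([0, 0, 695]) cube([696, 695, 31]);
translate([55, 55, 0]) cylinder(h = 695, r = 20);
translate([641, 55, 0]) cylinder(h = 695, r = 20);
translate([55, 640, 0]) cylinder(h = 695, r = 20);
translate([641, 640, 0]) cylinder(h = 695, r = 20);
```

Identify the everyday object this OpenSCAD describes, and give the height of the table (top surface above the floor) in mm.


A table. The table height is 726 mm.

A 696×695×31 slab sits at z = 695 on four Ø40 mm round legs — a table. The top surface is at 695 + 31 = 726 mm.


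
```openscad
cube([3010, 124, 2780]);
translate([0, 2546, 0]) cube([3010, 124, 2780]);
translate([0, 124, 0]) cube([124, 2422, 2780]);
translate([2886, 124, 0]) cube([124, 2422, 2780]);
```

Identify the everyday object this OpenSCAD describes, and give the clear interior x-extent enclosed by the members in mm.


A house (or room) frame. The interior width is 2762 mm.

Four 2780 mm walls enclosing a rectangle with no floor or roof — a room or house frame. Outside width is 3010 mm and wall thickness is 124 mm, so the interior width is 3010 − 2 × 124 = 2762 mm.


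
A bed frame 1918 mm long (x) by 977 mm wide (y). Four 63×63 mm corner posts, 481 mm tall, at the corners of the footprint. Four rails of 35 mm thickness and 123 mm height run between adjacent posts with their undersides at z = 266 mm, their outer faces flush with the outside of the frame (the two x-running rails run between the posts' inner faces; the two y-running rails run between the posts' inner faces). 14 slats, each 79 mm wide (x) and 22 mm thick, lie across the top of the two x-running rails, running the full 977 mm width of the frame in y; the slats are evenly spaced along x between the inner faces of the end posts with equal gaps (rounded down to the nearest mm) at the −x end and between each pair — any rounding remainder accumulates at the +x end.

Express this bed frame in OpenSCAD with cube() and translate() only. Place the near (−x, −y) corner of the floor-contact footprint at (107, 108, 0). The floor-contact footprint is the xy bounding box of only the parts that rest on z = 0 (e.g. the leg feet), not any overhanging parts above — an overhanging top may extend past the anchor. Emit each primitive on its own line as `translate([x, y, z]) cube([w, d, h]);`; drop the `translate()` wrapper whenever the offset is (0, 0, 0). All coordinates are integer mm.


translate([107, 108, 0]) cube([63, 63, 481]);
translate([107, 1022, 0]) cube([63, 63, 481]);
translate([1962, 108, 0]) cube([63, 63, 481]);
translate([1962, 1022, 0]) cube([63, 63, 481]);
translate([170, 108, 266]) cube([1792, 35, 123]);
translate([170, 1050, 266]) cube([1792, 35, 123]);
translate([107, 171, 266]) cube([35, 851, 123]);
translate([1990, 171, 266]) cube([35, 851, 123]);
translate([215, 108, 389]) cube([79, 977, 22]);
translate([339, 108, 389]) cube([79, 977, 22]);
translate([463, 108, 389]) cube([79, 977, 22]);
translate([587, 108, 389]) cube([79, 977, 22]);
translate([711, 108, 389]) cube([79, 977, 22]);
translate([835, 108, 389]) cube([79, 977, 22]);
translate([959, 108, 389]) cube([79, 977, 22]);
translate([1083, 108, 389]) cube([79, 977, 22]);
translate([1207, 108, 389]) cube([79, 977, 22]);
translate([1331, 108, 389]) cube([79, 977, 22]);
translate([1455, 108, 389]) cube([79, 977, 22]);
translate([1579, 108, 389]) cube([79, 977, 22]);
translate([1703, 108, 389]) cube([79, 977, 22]);
translate([1827, 108, 389]) cube([79, 977, 22]);


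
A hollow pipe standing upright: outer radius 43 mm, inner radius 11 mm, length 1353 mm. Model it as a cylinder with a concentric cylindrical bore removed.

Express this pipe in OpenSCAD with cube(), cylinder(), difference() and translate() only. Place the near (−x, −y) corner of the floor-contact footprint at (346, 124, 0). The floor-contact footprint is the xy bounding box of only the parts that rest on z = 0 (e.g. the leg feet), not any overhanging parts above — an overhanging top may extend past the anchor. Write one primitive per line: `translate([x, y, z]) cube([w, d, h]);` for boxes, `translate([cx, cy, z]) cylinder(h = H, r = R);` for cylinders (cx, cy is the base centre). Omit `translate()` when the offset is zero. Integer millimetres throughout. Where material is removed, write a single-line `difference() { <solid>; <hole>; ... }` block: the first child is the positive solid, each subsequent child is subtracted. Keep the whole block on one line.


difference() { translate([389, 167, 0]) cylinder(h = 1353, r = 43); translate([389, 167, 0]) cylinder(h = 1353, r = 11); }


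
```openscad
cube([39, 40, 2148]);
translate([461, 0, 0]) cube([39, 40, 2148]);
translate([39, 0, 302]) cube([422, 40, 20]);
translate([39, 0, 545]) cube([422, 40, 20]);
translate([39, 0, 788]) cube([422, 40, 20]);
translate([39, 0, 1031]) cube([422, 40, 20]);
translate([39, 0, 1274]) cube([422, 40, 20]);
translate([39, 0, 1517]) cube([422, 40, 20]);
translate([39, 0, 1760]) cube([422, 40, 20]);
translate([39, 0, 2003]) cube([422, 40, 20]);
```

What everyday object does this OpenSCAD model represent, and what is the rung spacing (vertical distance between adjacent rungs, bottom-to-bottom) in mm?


A ladder. The rung spacing is 243 mm.

Two tall 39×40 posts with 8 short bars between them — a ladder. Adjacent rungs sit at z = 302 and z = 545, so the spacing is 545 − 302 = 243 mm.


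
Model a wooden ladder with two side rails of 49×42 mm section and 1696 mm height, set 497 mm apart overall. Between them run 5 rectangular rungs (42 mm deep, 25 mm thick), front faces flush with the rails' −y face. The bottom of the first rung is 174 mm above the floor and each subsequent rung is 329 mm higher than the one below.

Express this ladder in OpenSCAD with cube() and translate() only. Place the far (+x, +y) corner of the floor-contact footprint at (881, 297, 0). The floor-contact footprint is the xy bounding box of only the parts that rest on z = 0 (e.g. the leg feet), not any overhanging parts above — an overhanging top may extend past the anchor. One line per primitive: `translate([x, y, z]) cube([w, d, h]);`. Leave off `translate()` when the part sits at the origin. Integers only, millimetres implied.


translate([384, 255, 0]) cube([49, 42, 1696]);
translate([832, 255, 0]) cube([49, 42, 1696]);
translate([433, 255, 174]) cube([399, 42, 25]);
translate([433, 255, 503]) cube([399, 42, 25]);
translate([433, 255, 832]) cube([399, 42, 25]);
translate([433, 255, 1161]) cube([399, 42, 25]);
translate([433, 255, 1490]) cube([399, 42, 25]);


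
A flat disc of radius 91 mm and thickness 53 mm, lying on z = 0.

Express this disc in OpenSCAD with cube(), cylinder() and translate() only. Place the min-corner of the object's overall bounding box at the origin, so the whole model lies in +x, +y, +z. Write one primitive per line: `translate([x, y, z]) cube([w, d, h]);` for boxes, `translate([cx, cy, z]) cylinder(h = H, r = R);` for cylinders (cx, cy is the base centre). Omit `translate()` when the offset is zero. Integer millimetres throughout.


translate([91, 91, 0]) cylinder(h = 53, r = 91);


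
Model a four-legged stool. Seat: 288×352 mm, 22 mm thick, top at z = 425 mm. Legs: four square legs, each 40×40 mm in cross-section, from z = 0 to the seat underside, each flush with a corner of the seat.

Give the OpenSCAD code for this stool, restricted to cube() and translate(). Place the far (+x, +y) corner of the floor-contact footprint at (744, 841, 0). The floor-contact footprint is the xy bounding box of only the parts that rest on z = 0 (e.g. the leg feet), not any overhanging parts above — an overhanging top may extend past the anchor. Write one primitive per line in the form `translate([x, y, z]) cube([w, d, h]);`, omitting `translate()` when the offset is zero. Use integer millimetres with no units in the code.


// leg_h = 425 - 22 = 403
translate([456, 489, 403]) cube([288, 352, 22]);
translate([456, 489, 0]) cube([40, 40, 403]);
translate([704, 489, 0]) cube([40, 40, 403]);
translate([456, 801, 0]) cube([40, 40, 403]);
translate([704, 801, 0]) cube([40, 40, 403]);


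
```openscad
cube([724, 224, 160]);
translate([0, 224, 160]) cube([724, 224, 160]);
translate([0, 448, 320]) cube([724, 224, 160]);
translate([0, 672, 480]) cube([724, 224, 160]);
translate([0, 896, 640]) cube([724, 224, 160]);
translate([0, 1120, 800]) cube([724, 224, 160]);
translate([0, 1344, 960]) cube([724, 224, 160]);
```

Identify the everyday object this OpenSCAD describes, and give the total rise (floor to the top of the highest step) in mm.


A staircase. The total rise is 1120 mm.

7 identical blocks, each offset up and back from the previous — a staircase. Each step is 160 mm tall and there are 7 of them, so the total rise is 7 × 160 = 1120 mm.


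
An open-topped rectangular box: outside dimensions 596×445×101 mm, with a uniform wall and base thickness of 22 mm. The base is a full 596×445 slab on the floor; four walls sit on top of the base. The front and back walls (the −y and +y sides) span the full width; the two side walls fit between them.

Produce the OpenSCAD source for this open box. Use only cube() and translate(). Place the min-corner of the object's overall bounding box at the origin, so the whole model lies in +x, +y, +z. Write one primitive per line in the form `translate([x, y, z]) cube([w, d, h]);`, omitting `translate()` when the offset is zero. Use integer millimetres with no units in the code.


cube([596, 445, 22]);
translate([0, 0, 22]) cube([596, 22, 79]);
translate([0, 423, 22]) cube([596, 22, 79]);
translate([0, 22, 22]) cube([22, 401, 79]);
translate([574, 22, 22]) cube([22, 401, 79]);


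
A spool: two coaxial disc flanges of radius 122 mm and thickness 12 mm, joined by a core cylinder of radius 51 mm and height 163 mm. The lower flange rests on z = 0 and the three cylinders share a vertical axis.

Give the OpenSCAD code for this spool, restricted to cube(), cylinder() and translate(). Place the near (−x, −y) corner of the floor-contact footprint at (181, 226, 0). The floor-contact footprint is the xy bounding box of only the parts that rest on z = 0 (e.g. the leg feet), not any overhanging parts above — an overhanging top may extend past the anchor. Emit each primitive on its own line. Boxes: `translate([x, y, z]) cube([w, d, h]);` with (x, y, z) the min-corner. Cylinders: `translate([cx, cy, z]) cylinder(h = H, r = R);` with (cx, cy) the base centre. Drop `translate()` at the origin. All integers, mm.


translate([303, 348, 0]) cylinder(h = 12, r = 122);
translate([303, 348, 12]) cylinder(h = 163, r = 51);
translate([303, 348, 175]) cylinder(h = 12, r = 122);


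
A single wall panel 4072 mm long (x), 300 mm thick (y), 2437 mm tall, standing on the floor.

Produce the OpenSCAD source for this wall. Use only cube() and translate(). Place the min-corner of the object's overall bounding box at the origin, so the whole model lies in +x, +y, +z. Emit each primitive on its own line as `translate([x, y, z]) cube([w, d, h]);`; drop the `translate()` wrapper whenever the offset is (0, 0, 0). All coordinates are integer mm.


cube([4072, 300, 2437]);


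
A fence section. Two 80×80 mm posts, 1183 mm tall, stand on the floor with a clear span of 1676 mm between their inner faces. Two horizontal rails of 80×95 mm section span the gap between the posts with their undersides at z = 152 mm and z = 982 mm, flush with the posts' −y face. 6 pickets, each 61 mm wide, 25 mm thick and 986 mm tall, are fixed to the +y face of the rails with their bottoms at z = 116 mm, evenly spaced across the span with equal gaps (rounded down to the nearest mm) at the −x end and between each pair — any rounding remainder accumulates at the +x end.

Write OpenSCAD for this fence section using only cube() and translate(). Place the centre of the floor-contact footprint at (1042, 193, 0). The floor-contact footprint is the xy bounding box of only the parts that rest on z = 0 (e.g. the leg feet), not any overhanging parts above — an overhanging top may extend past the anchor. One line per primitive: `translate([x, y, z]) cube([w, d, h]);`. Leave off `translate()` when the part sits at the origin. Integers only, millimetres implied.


translate([124, 153, 0]) cube([80, 80, 1183]);
translate([1880, 153, 0]) cube([80, 80, 1183]);
translate([204, 153, 152]) cube([1676, 80, 95]);
translate([204, 153, 982]) cube([1676, 80, 95]);
translate([391, 233, 116]) cube([61, 25, 986]);
translate([639, 233, 116]) cube([61, 25, 986]);
translate([887, 233, 116]) cube([61, 25, 986]);
translate([1135, 233, 116]) cube([61, 25, 986]);
translate([1383, 233, 116]) cube([61, 25, 986]);
translate([1631, 233, 116]) cube([61, 25, 986]);


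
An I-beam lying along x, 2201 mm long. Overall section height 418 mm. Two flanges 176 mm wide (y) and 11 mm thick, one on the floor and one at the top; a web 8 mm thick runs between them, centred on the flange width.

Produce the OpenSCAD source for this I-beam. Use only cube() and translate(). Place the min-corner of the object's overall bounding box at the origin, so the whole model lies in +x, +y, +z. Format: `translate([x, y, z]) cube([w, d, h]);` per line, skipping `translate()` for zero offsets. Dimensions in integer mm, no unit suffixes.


cube([2201, 176, 11]);
translate([0, 84, 11]) cube([2201, 8, 396]);
translate([0, 0, 407]) cube([2201, 176, 11]);


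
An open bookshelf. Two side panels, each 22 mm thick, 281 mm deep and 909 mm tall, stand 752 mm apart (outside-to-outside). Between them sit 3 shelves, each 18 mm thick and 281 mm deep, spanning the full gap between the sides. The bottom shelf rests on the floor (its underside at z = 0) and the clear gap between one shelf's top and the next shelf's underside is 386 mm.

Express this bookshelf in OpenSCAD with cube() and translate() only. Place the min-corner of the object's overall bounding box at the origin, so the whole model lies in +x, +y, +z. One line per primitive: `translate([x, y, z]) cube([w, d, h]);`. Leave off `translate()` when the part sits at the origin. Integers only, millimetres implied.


cube([22, 281, 909]);
translate([730, 0, 0]) cube([22, 281, 909]);
translate([22, 0, 0]) cube([708, 281, 18]);
translate([22, 0, 404]) cube([708, 281, 18]);
translate([22, 0, 808]) cube([708, 281, 18]);


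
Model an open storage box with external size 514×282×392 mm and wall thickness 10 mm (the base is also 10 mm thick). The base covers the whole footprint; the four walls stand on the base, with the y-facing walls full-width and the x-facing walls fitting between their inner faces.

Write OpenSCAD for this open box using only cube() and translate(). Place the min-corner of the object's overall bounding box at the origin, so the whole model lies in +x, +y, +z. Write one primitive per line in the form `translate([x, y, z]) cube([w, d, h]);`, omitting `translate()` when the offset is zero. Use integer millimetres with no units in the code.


cube([514, 282, 10]);
translate([0, 0, 10]) cube([514, 10, 382]);
translate([0, 272, 10]) cube([514, 10, 382]);
translate([0, 10, 10]) cube([10, 262, 382]);
translate([504, 10, 10]) cube([10, 262, 382]);


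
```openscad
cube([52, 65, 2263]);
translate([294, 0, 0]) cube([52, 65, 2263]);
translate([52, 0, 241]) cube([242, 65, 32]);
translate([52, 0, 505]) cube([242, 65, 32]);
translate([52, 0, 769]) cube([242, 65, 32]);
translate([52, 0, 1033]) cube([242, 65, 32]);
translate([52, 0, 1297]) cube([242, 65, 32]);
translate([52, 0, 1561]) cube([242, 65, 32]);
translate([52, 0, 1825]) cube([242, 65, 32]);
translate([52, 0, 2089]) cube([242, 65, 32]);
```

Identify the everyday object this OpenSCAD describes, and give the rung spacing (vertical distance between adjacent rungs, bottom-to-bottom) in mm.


A ladder. The rung spacing is 264 mm.

Two tall 52×65 posts with 8 short bars between them — a ladder. Adjacent rungs sit at z = 241 and z = 505, so the spacing is 505 − 241 = 264 mm.


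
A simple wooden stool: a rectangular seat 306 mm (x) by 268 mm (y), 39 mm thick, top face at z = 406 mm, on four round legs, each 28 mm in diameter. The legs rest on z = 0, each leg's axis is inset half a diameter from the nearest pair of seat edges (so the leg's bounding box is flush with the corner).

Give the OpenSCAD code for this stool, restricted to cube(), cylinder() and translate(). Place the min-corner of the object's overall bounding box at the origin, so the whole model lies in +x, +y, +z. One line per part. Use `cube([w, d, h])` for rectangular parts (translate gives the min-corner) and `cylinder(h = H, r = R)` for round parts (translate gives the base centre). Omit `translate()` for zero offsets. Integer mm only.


translate([0, 0, 367]) cube([306, 268, 39]);
translate([14, 14, 0]) cylinder(h = 367, r = 14);
translate([292, 14, 0]) cylinder(h = 367, r = 14);
translate([14, 254, 0]) cylinder(h = 367, r = 14);
translate([292, 254, 0]) cylinder(h = 367, r = 14);


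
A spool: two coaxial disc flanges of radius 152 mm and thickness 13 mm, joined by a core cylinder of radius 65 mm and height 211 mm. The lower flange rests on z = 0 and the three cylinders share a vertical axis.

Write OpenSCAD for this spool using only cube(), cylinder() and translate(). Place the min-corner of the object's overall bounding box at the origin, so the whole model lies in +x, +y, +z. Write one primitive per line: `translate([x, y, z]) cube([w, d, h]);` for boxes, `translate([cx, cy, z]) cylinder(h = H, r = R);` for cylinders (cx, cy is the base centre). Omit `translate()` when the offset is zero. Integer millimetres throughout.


translate([152, 152, 0]) cylinder(h = 13, r = 152);
translate([152, 152, 13]) cylinder(h = 211, r = 65);
translate([152, 152, 224]) cylinder(h = 13, r = 152);


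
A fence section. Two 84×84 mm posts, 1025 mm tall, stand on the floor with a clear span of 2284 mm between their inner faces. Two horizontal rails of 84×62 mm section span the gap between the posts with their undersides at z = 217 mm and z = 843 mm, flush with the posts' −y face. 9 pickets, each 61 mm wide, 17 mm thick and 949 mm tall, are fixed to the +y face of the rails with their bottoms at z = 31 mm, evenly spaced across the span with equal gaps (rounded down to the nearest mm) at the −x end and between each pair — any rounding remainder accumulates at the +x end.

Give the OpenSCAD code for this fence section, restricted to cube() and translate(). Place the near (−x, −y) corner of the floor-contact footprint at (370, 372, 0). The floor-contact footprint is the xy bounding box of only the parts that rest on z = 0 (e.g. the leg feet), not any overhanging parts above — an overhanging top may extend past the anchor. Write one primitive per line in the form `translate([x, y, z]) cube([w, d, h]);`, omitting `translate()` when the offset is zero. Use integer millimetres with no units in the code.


translate([370, 372, 0]) cube([84, 84, 1025]);
translate([2738, 372, 0]) cube([84, 84, 1025]);
translate([454, 372, 217]) cube([2284, 84, 62]);
translate([454, 372, 843]) cube([2284, 84, 62]);
translate([627, 456, 31]) cube([61, 17, 949]);
translate([861, 456, 31]) cube([61, 17, 949]);
translate([1095, 456, 31]) cube([61, 17, 949]);
translate([1329, 456, 31]) cube([61, 17, 949]);
translate([1563, 456, 31]) cube([61, 17, 949]);
translate([1797, 456, 31]) cube([61, 17, 949]);
translate([2031, 456, 31]) cube([61, 17, 949]);
translate([2265, 456, 31]) cube([61, 17, 949]);
translate([2499, 456, 31]) cube([61, 17, 949]);


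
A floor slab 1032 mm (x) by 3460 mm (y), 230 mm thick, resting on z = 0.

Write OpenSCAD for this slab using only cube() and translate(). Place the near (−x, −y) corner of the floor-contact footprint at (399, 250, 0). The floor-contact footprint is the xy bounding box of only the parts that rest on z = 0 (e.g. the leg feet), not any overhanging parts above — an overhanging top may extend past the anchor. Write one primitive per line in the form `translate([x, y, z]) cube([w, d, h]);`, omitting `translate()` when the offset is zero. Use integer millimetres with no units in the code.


translate([399, 250, 0]) cube([1032, 3460, 230]);


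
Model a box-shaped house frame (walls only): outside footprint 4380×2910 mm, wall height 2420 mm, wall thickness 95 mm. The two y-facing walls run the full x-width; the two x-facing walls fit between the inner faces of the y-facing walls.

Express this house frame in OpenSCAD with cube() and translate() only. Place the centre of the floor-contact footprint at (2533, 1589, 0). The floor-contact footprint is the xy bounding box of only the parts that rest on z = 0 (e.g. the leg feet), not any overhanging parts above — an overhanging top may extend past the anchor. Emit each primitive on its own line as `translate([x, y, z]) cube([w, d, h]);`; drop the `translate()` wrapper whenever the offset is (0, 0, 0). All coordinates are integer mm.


translate([343, 134, 0]) cube([4380, 95, 2420]);
translate([343, 2949, 0]) cube([4380, 95, 2420]);
translate([343, 229, 0]) cube([95, 2720, 2420]);
translate([4628, 229, 0]) cube([95, 2720, 2420]);


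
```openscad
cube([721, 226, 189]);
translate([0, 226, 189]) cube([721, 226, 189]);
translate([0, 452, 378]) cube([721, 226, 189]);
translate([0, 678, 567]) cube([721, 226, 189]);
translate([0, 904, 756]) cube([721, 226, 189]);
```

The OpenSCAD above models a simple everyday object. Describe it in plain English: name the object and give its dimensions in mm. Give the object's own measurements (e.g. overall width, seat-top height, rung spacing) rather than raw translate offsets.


A straight staircase of 5 solid steps. Each step is 721 mm wide (x), 226 mm deep (y, the going) and 189 mm tall (the rise). The first step rests on the floor; each subsequent step sits one going further in +y and one rise higher in +z, directly behind and above the previous step with no overlap.


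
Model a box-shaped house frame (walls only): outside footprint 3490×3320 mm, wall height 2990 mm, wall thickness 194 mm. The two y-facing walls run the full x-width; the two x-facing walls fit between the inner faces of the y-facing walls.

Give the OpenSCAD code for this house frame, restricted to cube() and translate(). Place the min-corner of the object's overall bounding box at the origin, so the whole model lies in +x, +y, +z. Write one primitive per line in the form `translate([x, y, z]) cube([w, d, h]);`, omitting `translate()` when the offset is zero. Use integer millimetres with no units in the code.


cube([3490, 194, 2990]);
translate([0, 3126, 0]) cube([3490, 194, 2990]);
translate([0, 194, 0]) cube([194, 2932, 2990]);
translate([3296, 194, 0]) cube([194, 2932, 2990]);


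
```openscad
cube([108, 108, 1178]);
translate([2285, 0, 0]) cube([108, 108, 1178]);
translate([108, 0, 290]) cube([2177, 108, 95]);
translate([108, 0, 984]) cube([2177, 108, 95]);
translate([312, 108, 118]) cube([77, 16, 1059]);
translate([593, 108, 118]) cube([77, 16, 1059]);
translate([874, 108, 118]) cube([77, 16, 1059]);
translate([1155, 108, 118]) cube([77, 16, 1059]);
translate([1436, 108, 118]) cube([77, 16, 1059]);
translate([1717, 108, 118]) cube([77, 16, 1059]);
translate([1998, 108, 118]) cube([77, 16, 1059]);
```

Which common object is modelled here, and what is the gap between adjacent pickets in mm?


A fence section. The picket gap is 204 mm.

Two posts, two rails, 7 pickets — a fence section. Span 2177 mm holds 7 pickets of 77 mm with 8 equal gaps: ⌊(2177 − 7·77) / 8⌋ = 204 mm.


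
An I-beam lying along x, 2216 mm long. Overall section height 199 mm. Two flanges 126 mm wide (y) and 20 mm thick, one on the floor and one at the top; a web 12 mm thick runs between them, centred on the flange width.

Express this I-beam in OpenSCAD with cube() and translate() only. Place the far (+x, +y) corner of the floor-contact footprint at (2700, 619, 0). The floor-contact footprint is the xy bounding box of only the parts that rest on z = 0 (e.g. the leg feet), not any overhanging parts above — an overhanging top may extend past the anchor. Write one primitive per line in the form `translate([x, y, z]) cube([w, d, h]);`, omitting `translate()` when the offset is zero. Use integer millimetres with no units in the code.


translate([484, 493, 0]) cube([2216, 126, 20]);
translate([484, 550, 20]) cube([2216, 12, 159]);
translate([484, 493, 179]) cube([2216, 126, 20]);


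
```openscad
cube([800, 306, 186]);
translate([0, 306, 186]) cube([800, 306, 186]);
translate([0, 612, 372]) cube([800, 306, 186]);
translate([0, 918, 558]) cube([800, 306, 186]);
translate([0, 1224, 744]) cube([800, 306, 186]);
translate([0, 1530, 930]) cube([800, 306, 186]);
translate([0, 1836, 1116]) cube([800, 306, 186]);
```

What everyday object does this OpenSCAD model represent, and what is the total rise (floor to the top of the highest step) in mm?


A staircase. The total rise is 1302 mm.

7 identical blocks, each offset up and back from the previous — a staircase. Each step is 186 mm tall and there are 7 of them, so the total rise is 7 × 186 = 1302 mm.


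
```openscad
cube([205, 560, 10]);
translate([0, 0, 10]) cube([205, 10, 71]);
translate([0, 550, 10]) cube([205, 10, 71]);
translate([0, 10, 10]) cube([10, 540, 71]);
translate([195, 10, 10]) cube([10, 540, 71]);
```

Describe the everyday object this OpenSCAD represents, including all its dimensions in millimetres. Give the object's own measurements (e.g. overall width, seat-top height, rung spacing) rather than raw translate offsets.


An open-topped rectangular box: outside dimensions 205×560×81 mm, with a uniform wall and base thickness of 10 mm. The base is a full 205×560 slab on the floor; four walls sit on top of the base. The front and back walls (the −y and +y sides) span the full width; the two side walls fit between them.


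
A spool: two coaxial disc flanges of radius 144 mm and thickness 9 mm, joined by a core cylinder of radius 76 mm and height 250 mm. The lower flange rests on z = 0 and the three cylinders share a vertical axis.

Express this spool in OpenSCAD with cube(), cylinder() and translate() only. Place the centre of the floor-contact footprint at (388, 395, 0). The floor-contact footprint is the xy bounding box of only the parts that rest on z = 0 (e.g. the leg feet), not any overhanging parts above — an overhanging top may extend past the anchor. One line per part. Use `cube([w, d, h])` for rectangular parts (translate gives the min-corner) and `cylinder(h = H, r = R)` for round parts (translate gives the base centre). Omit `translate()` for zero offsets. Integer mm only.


translate([388, 395, 0]) cylinder(h = 9, r = 144);
translate([388, 395, 9]) cylinder(h = 250, r = 76);
translate([388, 395, 259]) cylinder(h = 9, r = 144);


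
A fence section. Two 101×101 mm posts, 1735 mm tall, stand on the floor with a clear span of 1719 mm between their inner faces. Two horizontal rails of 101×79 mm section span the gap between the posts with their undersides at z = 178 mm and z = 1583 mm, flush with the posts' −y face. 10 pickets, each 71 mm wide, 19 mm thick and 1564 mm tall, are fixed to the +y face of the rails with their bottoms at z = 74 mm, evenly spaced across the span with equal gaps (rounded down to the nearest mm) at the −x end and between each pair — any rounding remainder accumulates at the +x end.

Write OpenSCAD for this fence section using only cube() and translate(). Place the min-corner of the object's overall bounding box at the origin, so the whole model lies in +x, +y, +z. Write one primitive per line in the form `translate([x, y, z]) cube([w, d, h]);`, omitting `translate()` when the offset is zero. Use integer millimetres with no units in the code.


cube([101, 101, 1735]);
translate([1820, 0, 0]) cube([101, 101, 1735]);
translate([101, 0, 178]) cube([1719, 101, 79]);
translate([101, 0, 1583]) cube([1719, 101, 79]);
translate([192, 101, 74]) cube([71, 19, 1564]);
translate([354, 101, 74]) cube([71, 19, 1564]);
translate([516, 101, 74]) cube([71, 19, 1564]);
translate([678, 101, 74]) cube([71, 19, 1564]);
translate([840, 101, 74]) cube([71, 19, 1564]);
translate([1002, 101, 74]) cube([71, 19, 1564]);
translate([1164, 101, 74]) cube([71, 19, 1564]);
translate([1326, 101, 74]) cube([71, 19, 1564]);
translate([1488, 101, 74]) cube([71, 19, 1564]);
translate([1650, 101, 74]) cube([71, 19, 1564]);


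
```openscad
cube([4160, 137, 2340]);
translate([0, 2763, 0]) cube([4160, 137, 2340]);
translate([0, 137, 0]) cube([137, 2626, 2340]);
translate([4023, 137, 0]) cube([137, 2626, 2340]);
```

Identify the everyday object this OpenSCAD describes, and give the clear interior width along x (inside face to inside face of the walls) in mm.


A house (or room) frame. The interior width is 3886 mm.

Four 2340 mm walls enclosing a rectangle with no floor or roof — a room or house frame. Outside width is 4160 mm and wall thickness is 137 mm, so the interior width is 4160 − 2 × 137 = 3886 mm.


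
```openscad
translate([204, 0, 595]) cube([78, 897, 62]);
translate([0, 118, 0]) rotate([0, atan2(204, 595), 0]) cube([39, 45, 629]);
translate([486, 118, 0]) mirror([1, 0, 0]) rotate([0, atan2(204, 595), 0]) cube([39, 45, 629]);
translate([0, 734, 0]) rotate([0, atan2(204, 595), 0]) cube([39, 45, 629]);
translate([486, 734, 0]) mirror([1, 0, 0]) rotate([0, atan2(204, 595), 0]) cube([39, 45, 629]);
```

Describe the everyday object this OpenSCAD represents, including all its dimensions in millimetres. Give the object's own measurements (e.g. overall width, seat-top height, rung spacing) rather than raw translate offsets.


A sawhorse. A 78×897×62 mm beam (x, y, z) sits on two A-frame leg pairs. Each pair is two raked legs of 39×45 mm section (45 mm along y) splaying symmetrically in x. Each leg rises 595 mm vertically over 204 mm of horizontal reach and is 629 mm long along its own axis. Every leg's outer bottom edge rests on the floor and its outer top edge meets a bottom edge of the beam — the left legs (tilting toward +x) meet the beam's −x bottom edge, the right legs (their mirror images, tilting toward −x) meet its +x bottom edge — so the leg tops tuck under the beam, the beam's underside is 595 mm above the floor, and the feet are 486 mm apart outside-to-outside with the beam centred between them. The two leg pairs are set in 118 mm from either end of the beam.
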